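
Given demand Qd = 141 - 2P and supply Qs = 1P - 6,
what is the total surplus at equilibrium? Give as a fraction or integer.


Find equilibrium: 141 - 2P = 1P - 6
141 + 6 = 3P
P* = 147/3 = 49
Q* = 1*49 - 6 = 43
Inverse demand: P = 141/2 - Q/2, so P_max = 141/2
Inverse supply: P = 6 + Q/1, so P_min = 6
CS = (1/2) * 43 * (141/2 - 49) = 1849/4
PS = (1/2) * 43 * (49 - 6) = 1849/2
TS = CS + PS = 1849/4 + 1849/2 = 5547/4

5547/4


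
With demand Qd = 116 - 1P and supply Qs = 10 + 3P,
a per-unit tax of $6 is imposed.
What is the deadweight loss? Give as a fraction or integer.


Pre-tax equilibrium quantity: Q* = 179/2
Post-tax equilibrium quantity: Q_tax = 85
Reduction in quantity: Q* - Q_tax = 9/2
DWL = (1/2) * tax * (Q* - Q_tax)
DWL = (1/2) * 6 * 9/2 = 27/2

27/2


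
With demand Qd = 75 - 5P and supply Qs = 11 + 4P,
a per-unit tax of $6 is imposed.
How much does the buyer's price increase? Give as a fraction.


With a per-unit tax, the buyer's price increase depends on relative slopes.
Supply slope: d = 4, Demand slope: b = 5
Buyer's price increase = d * tax / (b + d)
= 4 * 6 / (5 + 4)
= 24 / 9 = 8/3

8/3


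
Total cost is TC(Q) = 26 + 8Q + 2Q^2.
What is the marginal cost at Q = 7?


MC = dTC/dQ = 8 + 2*2*Q
At Q = 7:
MC = 8 + 4*7
MC = 8 + 28 = 36

36


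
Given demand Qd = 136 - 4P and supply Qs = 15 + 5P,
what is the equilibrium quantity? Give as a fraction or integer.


First find equilibrium price:
136 - 4P = 15 + 5P
P* = 121/9 = 121/9
Then substitute into demand:
Q* = 136 - 4 * 121/9 = 740/9

740/9


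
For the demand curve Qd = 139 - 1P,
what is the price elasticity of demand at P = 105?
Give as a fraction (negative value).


dQ/dP = -1
At P = 105: Q = 139 - 1*105 = 34
E = (dQ/dP)(P/Q) = (-1)(105/34) = -105/34

-105/34


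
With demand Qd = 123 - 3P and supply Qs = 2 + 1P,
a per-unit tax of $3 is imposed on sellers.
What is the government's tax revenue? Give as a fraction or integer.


With tax on sellers, new supply: Qs' = 2 + 1(P - 3)
= 1P - 1
New equilibrium quantity:
Q_new = 30
Tax revenue = tax * Q_new = 3 * 30 = 90

90


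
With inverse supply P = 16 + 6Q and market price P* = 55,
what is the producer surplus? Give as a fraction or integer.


Minimum supply price (at Q=0): P_min = 16
Quantity supplied at P* = 55:
Q* = (55 - 16)/6 = 13/2
PS = (1/2) * Q* * (P* - P_min)
PS = (1/2) * 13/2 * (55 - 16)
PS = (1/2) * 13/2 * 39 = 507/4

507/4


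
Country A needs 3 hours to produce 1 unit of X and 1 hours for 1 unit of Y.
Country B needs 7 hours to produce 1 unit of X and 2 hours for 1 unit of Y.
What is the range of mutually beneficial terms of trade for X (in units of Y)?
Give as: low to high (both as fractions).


Opportunity cost of X for Country A = hours_X / hours_Y = 3/1 = 3 units of Y
Opportunity cost of X for Country B = hours_X / hours_Y = 7/2 = 7/2 units of Y
Terms of trade must be between the two opportunity costs.
Range: 3 to 7/2

3 to 7/2


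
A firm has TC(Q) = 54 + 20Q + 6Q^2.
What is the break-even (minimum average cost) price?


AC(Q) = 54/Q + 20 + 6Q
To minimize: dAC/dQ = -54/Q^2 + 6 = 0
Q^2 = 54/6 = 9
Q* = 3
Min AC = 54/3 + 20 + 6*3
Min AC = 18 + 20 + 18 = 56

56


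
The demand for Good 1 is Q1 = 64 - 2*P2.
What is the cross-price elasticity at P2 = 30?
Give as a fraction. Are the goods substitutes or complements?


dQ1/dP2 = -2
At P2 = 30: Q1 = 64 - 2*30 = 4
Exy = (dQ1/dP2)(P2/Q1) = -2 * 30 / 4 = -15
Since Exy < 0, the goods are complements.

-15 (complements)


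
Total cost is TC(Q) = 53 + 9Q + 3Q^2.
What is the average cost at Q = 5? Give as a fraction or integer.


TC(5) = 53 + 9*5 + 3*5^2
TC(5) = 53 + 45 + 75 = 173
AC = TC/Q = 173/5 = 173/5

173/5


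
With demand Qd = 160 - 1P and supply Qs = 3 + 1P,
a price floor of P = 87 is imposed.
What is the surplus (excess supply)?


At P = 87:
Qd = 160 - 1*87 = 73
Qs = 3 + 1*87 = 90
Surplus = Qs - Qd = 90 - 73 = 17

17


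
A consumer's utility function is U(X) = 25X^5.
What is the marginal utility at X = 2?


MU = dU/dX = 25*5*X^(5-1)
MU = 125*X^4
At X = 2:
MU = 125 * 2^4
MU = 125 * 16 = 2000

2000


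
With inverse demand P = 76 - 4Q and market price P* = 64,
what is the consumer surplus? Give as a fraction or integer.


Maximum willingness to pay (at Q=0): P_max = 76
Quantity demanded at P* = 64:
Q* = (76 - 64)/4 = 3
CS = (1/2) * Q* * (P_max - P*)
CS = (1/2) * 3 * (76 - 64)
CS = (1/2) * 3 * 12 = 18

18


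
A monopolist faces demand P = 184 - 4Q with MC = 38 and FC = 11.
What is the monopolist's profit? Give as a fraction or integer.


MR = MC: 184 - 8Q = 38
Q* = 73/4
P* = 184 - 4*73/4 = 111
Profit = (P* - MC)*Q* - FC
= (111 - 38)*73/4 - 11
= 73*73/4 - 11
= 5329/4 - 11 = 5285/4

5285/4


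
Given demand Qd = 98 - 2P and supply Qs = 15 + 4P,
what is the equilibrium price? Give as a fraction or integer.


At equilibrium, Qd = Qs.
98 - 2P = 15 + 4P
98 - 15 = 2P + 4P
83 = 6P
P* = 83/6 = 83/6

83/6


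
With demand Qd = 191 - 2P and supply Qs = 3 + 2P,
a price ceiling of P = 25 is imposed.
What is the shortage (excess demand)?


At P = 25:
Qd = 191 - 2*25 = 141
Qs = 3 + 2*25 = 53
Shortage = Qd - Qs = 141 - 53 = 88

88


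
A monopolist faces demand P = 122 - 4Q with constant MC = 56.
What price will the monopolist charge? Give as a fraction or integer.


MR = 122 - 8Q
Set MR = MC: 122 - 8Q = 56
Q* = 33/4
Substitute into demand:
P* = 122 - 4*33/4 = 89

89


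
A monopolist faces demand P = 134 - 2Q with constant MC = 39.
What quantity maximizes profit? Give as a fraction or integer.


TR = P*Q = (134 - 2Q)Q = 134Q - 2Q^2
MR = dTR/dQ = 134 - 4Q
Set MR = MC:
134 - 4Q = 39
95 = 4Q
Q* = 95/4 = 95/4

95/4


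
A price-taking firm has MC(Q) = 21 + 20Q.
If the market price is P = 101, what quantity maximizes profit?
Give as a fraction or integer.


In perfect competition, profit is maximized where P = MC.
101 = 21 + 20Q
80 = 20Q
Q* = 80/20 = 4

4


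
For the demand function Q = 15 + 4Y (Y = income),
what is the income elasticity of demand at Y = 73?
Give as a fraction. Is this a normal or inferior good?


dQ/dY = 4
At Y = 73: Q = 15 + 4*73 = 307
Ey = (dQ/dY)(Y/Q) = 4 * 73 / 307 = 292/307
Since Ey > 0, this is a normal good.

292/307 (normal good)


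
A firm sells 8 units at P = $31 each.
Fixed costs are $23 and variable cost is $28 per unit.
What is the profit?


Total Revenue = P * Q = 31 * 8 = $248
Total Cost = FC + VC*Q = 23 + 28*8 = $247
Profit = TR - TC = 248 - 247 = $1

$1


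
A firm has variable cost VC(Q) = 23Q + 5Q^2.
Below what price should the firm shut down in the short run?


AVC(Q) = VC(Q)/Q = 23 + 5Q
AVC is increasing in Q, so minimum AVC is at Q -> 0+.
Min AVC = 23
The firm should shut down if P < 23.

23


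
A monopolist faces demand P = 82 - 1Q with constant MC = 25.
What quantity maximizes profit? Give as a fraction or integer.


TR = P*Q = (82 - 1Q)Q = 82Q - 1Q^2
MR = dTR/dQ = 82 - 2Q
Set MR = MC:
82 - 2Q = 25
57 = 2Q
Q* = 57/2 = 57/2

57/2


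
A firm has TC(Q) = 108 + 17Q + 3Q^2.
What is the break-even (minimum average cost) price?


AC(Q) = 108/Q + 17 + 3Q
To minimize: dAC/dQ = -108/Q^2 + 3 = 0
Q^2 = 108/3 = 36
Q* = 6
Min AC = 108/6 + 17 + 3*6
Min AC = 18 + 17 + 18 = 53

53


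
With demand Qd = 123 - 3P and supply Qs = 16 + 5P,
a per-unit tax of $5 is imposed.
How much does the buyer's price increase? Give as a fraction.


With a per-unit tax, the buyer's price increase depends on relative slopes.
Supply slope: d = 5, Demand slope: b = 3
Buyer's price increase = d * tax / (b + d)
= 5 * 5 / (3 + 5)
= 25 / 8 = 25/8

25/8


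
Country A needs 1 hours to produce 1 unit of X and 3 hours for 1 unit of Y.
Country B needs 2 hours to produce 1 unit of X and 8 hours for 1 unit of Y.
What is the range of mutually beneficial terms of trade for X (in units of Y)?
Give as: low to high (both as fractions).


Opportunity cost of X for Country A = hours_X / hours_Y = 1/3 = 1/3 units of Y
Opportunity cost of X for Country B = hours_X / hours_Y = 2/8 = 1/4 units of Y
Terms of trade must be between the two opportunity costs.
Range: 1/4 to 1/3

1/4 to 1/3


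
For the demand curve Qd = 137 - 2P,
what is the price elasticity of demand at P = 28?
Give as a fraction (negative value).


dQ/dP = -2
At P = 28: Q = 137 - 2*28 = 81
E = (dQ/dP)(P/Q) = (-2)(28/81) = -56/81

-56/81


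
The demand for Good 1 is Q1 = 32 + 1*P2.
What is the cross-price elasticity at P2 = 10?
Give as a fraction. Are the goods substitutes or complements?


dQ1/dP2 = 1
At P2 = 10: Q1 = 32 + 1*10 = 42
Exy = (dQ1/dP2)(P2/Q1) = 1 * 10 / 42 = 5/21
Since Exy > 0, the goods are substitutes.

5/21 (substitutes)


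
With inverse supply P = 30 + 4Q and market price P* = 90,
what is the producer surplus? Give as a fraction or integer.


Minimum supply price (at Q=0): P_min = 30
Quantity supplied at P* = 90:
Q* = (90 - 30)/4 = 15
PS = (1/2) * Q* * (P* - P_min)
PS = (1/2) * 15 * (90 - 30)
PS = (1/2) * 15 * 60 = 450

450


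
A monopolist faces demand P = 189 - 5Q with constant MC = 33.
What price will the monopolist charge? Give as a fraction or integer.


MR = 189 - 10Q
Set MR = MC: 189 - 10Q = 33
Q* = 78/5
Substitute into demand:
P* = 189 - 5*78/5 = 111

111


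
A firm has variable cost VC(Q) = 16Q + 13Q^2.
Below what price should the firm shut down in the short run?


AVC(Q) = VC(Q)/Q = 16 + 13Q
AVC is increasing in Q, so minimum AVC is at Q -> 0+.
Min AVC = 16
The firm should shut down if P < 16.

16


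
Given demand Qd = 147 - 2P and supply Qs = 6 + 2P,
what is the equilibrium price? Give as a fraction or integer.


At equilibrium, Qd = Qs.
147 - 2P = 6 + 2P
147 - 6 = 2P + 2P
141 = 4P
P* = 141/4 = 141/4

141/4


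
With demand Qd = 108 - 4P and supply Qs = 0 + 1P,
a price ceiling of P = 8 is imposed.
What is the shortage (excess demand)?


At P = 8:
Qd = 108 - 4*8 = 76
Qs = 0 + 1*8 = 8
Shortage = Qd - Qs = 76 - 8 = 68

68


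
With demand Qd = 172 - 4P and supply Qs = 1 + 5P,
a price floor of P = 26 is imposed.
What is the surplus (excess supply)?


At P = 26:
Qd = 172 - 4*26 = 68
Qs = 1 + 5*26 = 131
Surplus = Qs - Qd = 131 - 68 = 63

63


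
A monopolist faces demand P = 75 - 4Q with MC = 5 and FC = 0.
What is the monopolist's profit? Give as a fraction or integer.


MR = MC: 75 - 8Q = 5
Q* = 35/4
P* = 75 - 4*35/4 = 40
Profit = (P* - MC)*Q* - FC
= (40 - 5)*35/4 - 0
= 35*35/4 - 0
= 1225/4 - 0 = 1225/4

1225/4


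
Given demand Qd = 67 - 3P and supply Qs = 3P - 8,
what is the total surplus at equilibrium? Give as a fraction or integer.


Find equilibrium: 67 - 3P = 3P - 8
67 + 8 = 6P
P* = 75/6 = 25/2
Q* = 3*25/2 - 8 = 59/2
Inverse demand: P = 67/3 - Q/3, so P_max = 67/3
Inverse supply: P = 8/3 + Q/3, so P_min = 8/3
CS = (1/2) * 59/2 * (67/3 - 25/2) = 3481/24
PS = (1/2) * 59/2 * (25/2 - 8/3) = 3481/24
TS = CS + PS = 3481/24 + 3481/24 = 3481/12

3481/12


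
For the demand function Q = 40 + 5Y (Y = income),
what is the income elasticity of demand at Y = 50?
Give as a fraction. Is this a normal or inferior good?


dQ/dY = 5
At Y = 50: Q = 40 + 5*50 = 290
Ey = (dQ/dY)(Y/Q) = 5 * 50 / 290 = 25/29
Since Ey > 0, this is a normal good.

25/29 (normal good)


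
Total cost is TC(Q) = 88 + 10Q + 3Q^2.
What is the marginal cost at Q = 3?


MC = dTC/dQ = 10 + 2*3*Q
At Q = 3:
MC = 10 + 6*3
MC = 10 + 18 = 28

28


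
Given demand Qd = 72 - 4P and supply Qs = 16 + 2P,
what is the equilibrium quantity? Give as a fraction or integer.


First find equilibrium price:
72 - 4P = 16 + 2P
P* = 56/6 = 28/3
Then substitute into demand:
Q* = 72 - 4 * 28/3 = 104/3

104/3


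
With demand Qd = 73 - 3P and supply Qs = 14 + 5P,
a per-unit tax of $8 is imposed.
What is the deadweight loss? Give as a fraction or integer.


Pre-tax equilibrium quantity: Q* = 407/8
Post-tax equilibrium quantity: Q_tax = 287/8
Reduction in quantity: Q* - Q_tax = 15
DWL = (1/2) * tax * (Q* - Q_tax)
DWL = (1/2) * 8 * 15 = 60

60


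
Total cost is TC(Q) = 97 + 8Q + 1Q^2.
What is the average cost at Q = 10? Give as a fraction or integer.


TC(10) = 97 + 8*10 + 1*10^2
TC(10) = 97 + 80 + 100 = 277
AC = TC/Q = 277/10 = 277/10

277/10


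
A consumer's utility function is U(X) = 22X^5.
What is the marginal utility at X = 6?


MU = dU/dX = 22*5*X^(5-1)
MU = 110*X^4
At X = 6:
MU = 110 * 6^4
MU = 110 * 1296 = 142560

142560


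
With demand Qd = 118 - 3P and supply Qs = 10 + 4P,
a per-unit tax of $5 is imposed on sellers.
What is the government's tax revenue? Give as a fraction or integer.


With tax on sellers, new supply: Qs' = 10 + 4(P - 5)
= 4P - 10
New equilibrium quantity:
Q_new = 442/7
Tax revenue = tax * Q_new = 5 * 442/7 = 2210/7

2210/7


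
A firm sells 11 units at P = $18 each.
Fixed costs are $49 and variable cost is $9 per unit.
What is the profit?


Total Revenue = P * Q = 18 * 11 = $198
Total Cost = FC + VC*Q = 49 + 9*11 = $148
Profit = TR - TC = 198 - 148 = $50

$50


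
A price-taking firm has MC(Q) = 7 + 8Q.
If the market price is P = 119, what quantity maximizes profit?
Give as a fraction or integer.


In perfect competition, profit is maximized where P = MC.
119 = 7 + 8Q
112 = 8Q
Q* = 112/8 = 14

14


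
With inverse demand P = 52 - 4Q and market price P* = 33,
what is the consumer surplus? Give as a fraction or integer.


Maximum willingness to pay (at Q=0): P_max = 52
Quantity demanded at P* = 33:
Q* = (52 - 33)/4 = 19/4
CS = (1/2) * Q* * (P_max - P*)
CS = (1/2) * 19/4 * (52 - 33)
CS = (1/2) * 19/4 * 19 = 361/8

361/8


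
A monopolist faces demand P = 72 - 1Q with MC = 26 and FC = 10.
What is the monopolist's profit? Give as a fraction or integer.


MR = MC: 72 - 2Q = 26
Q* = 23
P* = 72 - 1*23 = 49
Profit = (P* - MC)*Q* - FC
= (49 - 26)*23 - 10
= 23*23 - 10
= 529 - 10 = 519

519


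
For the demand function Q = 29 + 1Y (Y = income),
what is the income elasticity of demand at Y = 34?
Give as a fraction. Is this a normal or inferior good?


dQ/dY = 1
At Y = 34: Q = 29 + 1*34 = 63
Ey = (dQ/dY)(Y/Q) = 1 * 34 / 63 = 34/63
Since Ey > 0, this is a normal good.

34/63 (normal good)


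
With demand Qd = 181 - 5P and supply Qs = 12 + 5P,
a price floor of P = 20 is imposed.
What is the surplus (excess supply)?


At P = 20:
Qd = 181 - 5*20 = 81
Qs = 12 + 5*20 = 112
Surplus = Qs - Qd = 112 - 81 = 31

31


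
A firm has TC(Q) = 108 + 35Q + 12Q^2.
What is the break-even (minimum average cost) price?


AC(Q) = 108/Q + 35 + 12Q
To minimize: dAC/dQ = -108/Q^2 + 12 = 0
Q^2 = 108/12 = 9
Q* = 3
Min AC = 108/3 + 35 + 12*3
Min AC = 36 + 35 + 36 = 107

107


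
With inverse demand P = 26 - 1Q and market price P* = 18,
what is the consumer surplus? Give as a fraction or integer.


Maximum willingness to pay (at Q=0): P_max = 26
Quantity demanded at P* = 18:
Q* = (26 - 18)/1 = 8
CS = (1/2) * Q* * (P_max - P*)
CS = (1/2) * 8 * (26 - 18)
CS = (1/2) * 8 * 8 = 32

32


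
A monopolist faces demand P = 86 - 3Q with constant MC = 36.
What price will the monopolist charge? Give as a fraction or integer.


MR = 86 - 6Q
Set MR = MC: 86 - 6Q = 36
Q* = 25/3
Substitute into demand:
P* = 86 - 3*25/3 = 61

61


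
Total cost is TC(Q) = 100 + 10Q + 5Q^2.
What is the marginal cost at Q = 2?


MC = dTC/dQ = 10 + 2*5*Q
At Q = 2:
MC = 10 + 10*2
MC = 10 + 20 = 30

30


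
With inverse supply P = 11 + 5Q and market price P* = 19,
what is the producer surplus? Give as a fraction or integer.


Minimum supply price (at Q=0): P_min = 11
Quantity supplied at P* = 19:
Q* = (19 - 11)/5 = 8/5
PS = (1/2) * Q* * (P* - P_min)
PS = (1/2) * 8/5 * (19 - 11)
PS = (1/2) * 8/5 * 8 = 32/5

32/5


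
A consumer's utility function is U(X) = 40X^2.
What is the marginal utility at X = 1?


MU = dU/dX = 40*2*X^(2-1)
MU = 80*X^1
At X = 1:
MU = 80 * 1^1
MU = 80 * 1 = 80

80


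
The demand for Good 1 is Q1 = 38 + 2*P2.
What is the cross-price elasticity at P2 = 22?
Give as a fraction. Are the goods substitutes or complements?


dQ1/dP2 = 2
At P2 = 22: Q1 = 38 + 2*22 = 82
Exy = (dQ1/dP2)(P2/Q1) = 2 * 22 / 82 = 22/41
Since Exy > 0, the goods are substitutes.

22/41 (substitutes)


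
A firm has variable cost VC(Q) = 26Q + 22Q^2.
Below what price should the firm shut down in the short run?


AVC(Q) = VC(Q)/Q = 26 + 22Q
AVC is increasing in Q, so minimum AVC is at Q -> 0+.
Min AVC = 26
The firm should shut down if P < 26.

26


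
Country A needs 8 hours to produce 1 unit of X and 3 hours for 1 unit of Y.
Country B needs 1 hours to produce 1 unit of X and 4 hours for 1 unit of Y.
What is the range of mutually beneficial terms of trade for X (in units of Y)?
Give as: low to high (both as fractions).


Opportunity cost of X for Country A = hours_X / hours_Y = 8/3 = 8/3 units of Y
Opportunity cost of X for Country B = hours_X / hours_Y = 1/4 = 1/4 units of Y
Terms of trade must be between the two opportunity costs.
Range: 1/4 to 8/3

1/4 to 8/3


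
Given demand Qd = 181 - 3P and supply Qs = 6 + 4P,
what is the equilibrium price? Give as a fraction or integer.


At equilibrium, Qd = Qs.
181 - 3P = 6 + 4P
181 - 6 = 3P + 4P
175 = 7P
P* = 175/7 = 25

25


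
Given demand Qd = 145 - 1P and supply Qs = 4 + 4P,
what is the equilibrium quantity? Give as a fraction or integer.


First find equilibrium price:
145 - 1P = 4 + 4P
P* = 141/5 = 141/5
Then substitute into demand:
Q* = 145 - 1 * 141/5 = 584/5

584/5


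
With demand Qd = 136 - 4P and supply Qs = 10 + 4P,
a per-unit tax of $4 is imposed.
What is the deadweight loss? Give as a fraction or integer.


Pre-tax equilibrium quantity: Q* = 73
Post-tax equilibrium quantity: Q_tax = 65
Reduction in quantity: Q* - Q_tax = 8
DWL = (1/2) * tax * (Q* - Q_tax)
DWL = (1/2) * 4 * 8 = 16

16


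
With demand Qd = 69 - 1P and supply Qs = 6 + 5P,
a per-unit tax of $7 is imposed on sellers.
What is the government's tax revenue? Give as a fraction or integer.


With tax on sellers, new supply: Qs' = 6 + 5(P - 7)
= 5P - 29
New equilibrium quantity:
Q_new = 158/3
Tax revenue = tax * Q_new = 7 * 158/3 = 1106/3

1106/3


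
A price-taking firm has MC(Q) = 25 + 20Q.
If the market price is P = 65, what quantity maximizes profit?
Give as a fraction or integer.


In perfect competition, profit is maximized where P = MC.
65 = 25 + 20Q
40 = 20Q
Q* = 40/20 = 2

2


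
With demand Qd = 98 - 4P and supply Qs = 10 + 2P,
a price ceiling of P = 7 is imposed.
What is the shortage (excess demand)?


At P = 7:
Qd = 98 - 4*7 = 70
Qs = 10 + 2*7 = 24
Shortage = Qd - Qs = 70 - 24 = 46

46


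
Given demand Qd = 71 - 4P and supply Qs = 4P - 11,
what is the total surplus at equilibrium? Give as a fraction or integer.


Find equilibrium: 71 - 4P = 4P - 11
71 + 11 = 8P
P* = 82/8 = 41/4
Q* = 4*41/4 - 11 = 30
Inverse demand: P = 71/4 - Q/4, so P_max = 71/4
Inverse supply: P = 11/4 + Q/4, so P_min = 11/4
CS = (1/2) * 30 * (71/4 - 41/4) = 225/2
PS = (1/2) * 30 * (41/4 - 11/4) = 225/2
TS = CS + PS = 225/2 + 225/2 = 225

225


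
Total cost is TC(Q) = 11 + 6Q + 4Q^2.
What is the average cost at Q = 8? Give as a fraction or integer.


TC(8) = 11 + 6*8 + 4*8^2
TC(8) = 11 + 48 + 256 = 315
AC = TC/Q = 315/8 = 315/8

315/8


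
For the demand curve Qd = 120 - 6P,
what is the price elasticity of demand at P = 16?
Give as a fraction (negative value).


dQ/dP = -6
At P = 16: Q = 120 - 6*16 = 24
E = (dQ/dP)(P/Q) = (-6)(16/24) = -4

-4


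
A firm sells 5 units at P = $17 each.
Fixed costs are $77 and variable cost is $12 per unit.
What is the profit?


Total Revenue = P * Q = 17 * 5 = $85
Total Cost = FC + VC*Q = 77 + 12*5 = $137
Profit = TR - TC = 85 - 137 = $-52

$-52


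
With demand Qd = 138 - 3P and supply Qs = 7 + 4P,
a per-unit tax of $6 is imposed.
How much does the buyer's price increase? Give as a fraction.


With a per-unit tax, the buyer's price increase depends on relative slopes.
Supply slope: d = 4, Demand slope: b = 3
Buyer's price increase = d * tax / (b + d)
= 4 * 6 / (3 + 4)
= 24 / 7 = 24/7

24/7


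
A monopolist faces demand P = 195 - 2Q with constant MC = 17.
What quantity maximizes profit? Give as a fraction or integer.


TR = P*Q = (195 - 2Q)Q = 195Q - 2Q^2
MR = dTR/dQ = 195 - 4Q
Set MR = MC:
195 - 4Q = 17
178 = 4Q
Q* = 178/4 = 89/2

89/2


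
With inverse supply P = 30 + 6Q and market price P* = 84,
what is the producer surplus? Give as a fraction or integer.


Minimum supply price (at Q=0): P_min = 30
Quantity supplied at P* = 84:
Q* = (84 - 30)/6 = 9
PS = (1/2) * Q* * (P* - P_min)
PS = (1/2) * 9 * (84 - 30)
PS = (1/2) * 9 * 54 = 243

243


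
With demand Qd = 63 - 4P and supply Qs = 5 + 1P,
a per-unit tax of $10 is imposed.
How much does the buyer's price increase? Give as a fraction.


With a per-unit tax, the buyer's price increase depends on relative slopes.
Supply slope: d = 1, Demand slope: b = 4
Buyer's price increase = d * tax / (b + d)
= 1 * 10 / (4 + 1)
= 10 / 5 = 2

2


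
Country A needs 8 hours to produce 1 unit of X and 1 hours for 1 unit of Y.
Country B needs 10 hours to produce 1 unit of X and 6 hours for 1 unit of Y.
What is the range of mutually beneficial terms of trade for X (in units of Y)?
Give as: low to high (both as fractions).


Opportunity cost of X for Country A = hours_X / hours_Y = 8/1 = 8 units of Y
Opportunity cost of X for Country B = hours_X / hours_Y = 10/6 = 5/3 units of Y
Terms of trade must be between the two opportunity costs.
Range: 5/3 to 8

5/3 to 8


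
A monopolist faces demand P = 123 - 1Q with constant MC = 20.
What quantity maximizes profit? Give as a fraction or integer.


TR = P*Q = (123 - 1Q)Q = 123Q - 1Q^2
MR = dTR/dQ = 123 - 2Q
Set MR = MC:
123 - 2Q = 20
103 = 2Q
Q* = 103/2 = 103/2

103/2


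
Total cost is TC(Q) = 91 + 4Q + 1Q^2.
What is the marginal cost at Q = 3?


MC = dTC/dQ = 4 + 2*1*Q
At Q = 3:
MC = 4 + 2*3
MC = 4 + 6 = 10

10


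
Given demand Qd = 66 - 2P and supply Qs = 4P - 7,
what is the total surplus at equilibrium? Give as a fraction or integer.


Find equilibrium: 66 - 2P = 4P - 7
66 + 7 = 6P
P* = 73/6 = 73/6
Q* = 4*73/6 - 7 = 125/3
Inverse demand: P = 33 - Q/2, so P_max = 33
Inverse supply: P = 7/4 + Q/4, so P_min = 7/4
CS = (1/2) * 125/3 * (33 - 73/6) = 15625/36
PS = (1/2) * 125/3 * (73/6 - 7/4) = 15625/72
TS = CS + PS = 15625/36 + 15625/72 = 15625/24

15625/24


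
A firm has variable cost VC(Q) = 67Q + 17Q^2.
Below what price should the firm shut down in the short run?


AVC(Q) = VC(Q)/Q = 67 + 17Q
AVC is increasing in Q, so minimum AVC is at Q -> 0+.
Min AVC = 67
The firm should shut down if P < 67.

67


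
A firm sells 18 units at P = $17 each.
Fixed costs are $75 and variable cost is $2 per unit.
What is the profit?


Total Revenue = P * Q = 17 * 18 = $306
Total Cost = FC + VC*Q = 75 + 2*18 = $111
Profit = TR - TC = 306 - 111 = $195

$195


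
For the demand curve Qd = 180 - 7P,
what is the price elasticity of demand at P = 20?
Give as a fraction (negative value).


dQ/dP = -7
At P = 20: Q = 180 - 7*20 = 40
E = (dQ/dP)(P/Q) = (-7)(20/40) = -7/2

-7/2


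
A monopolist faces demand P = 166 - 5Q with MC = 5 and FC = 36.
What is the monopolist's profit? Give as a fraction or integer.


MR = MC: 166 - 10Q = 5
Q* = 161/10
P* = 166 - 5*161/10 = 171/2
Profit = (P* - MC)*Q* - FC
= (171/2 - 5)*161/10 - 36
= 161/2*161/10 - 36
= 25921/20 - 36 = 25201/20

25201/20


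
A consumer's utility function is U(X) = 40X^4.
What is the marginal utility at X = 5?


MU = dU/dX = 40*4*X^(4-1)
MU = 160*X^3
At X = 5:
MU = 160 * 5^3
MU = 160 * 125 = 20000

20000


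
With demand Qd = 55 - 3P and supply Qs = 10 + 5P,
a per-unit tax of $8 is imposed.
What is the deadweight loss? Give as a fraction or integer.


Pre-tax equilibrium quantity: Q* = 305/8
Post-tax equilibrium quantity: Q_tax = 185/8
Reduction in quantity: Q* - Q_tax = 15
DWL = (1/2) * tax * (Q* - Q_tax)
DWL = (1/2) * 8 * 15 = 60

60


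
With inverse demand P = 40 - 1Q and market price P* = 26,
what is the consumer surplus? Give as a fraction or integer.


Maximum willingness to pay (at Q=0): P_max = 40
Quantity demanded at P* = 26:
Q* = (40 - 26)/1 = 14
CS = (1/2) * Q* * (P_max - P*)
CS = (1/2) * 14 * (40 - 26)
CS = (1/2) * 14 * 14 = 98

98


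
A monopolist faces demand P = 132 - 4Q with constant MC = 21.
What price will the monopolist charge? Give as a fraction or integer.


MR = 132 - 8Q
Set MR = MC: 132 - 8Q = 21
Q* = 111/8
Substitute into demand:
P* = 132 - 4*111/8 = 153/2

153/2


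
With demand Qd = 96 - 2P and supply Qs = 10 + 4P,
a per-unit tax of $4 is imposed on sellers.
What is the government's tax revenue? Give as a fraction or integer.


With tax on sellers, new supply: Qs' = 10 + 4(P - 4)
= 4P - 6
New equilibrium quantity:
Q_new = 62
Tax revenue = tax * Q_new = 4 * 62 = 248

248


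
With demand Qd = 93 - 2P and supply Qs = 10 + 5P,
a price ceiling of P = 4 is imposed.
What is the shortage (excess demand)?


At P = 4:
Qd = 93 - 2*4 = 85
Qs = 10 + 5*4 = 30
Shortage = Qd - Qs = 85 - 30 = 55

55


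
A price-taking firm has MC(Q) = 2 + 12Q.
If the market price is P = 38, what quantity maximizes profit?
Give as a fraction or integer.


In perfect competition, profit is maximized where P = MC.
38 = 2 + 12Q
36 = 12Q
Q* = 36/12 = 3

3


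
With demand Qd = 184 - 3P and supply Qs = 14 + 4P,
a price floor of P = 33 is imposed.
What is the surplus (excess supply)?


At P = 33:
Qd = 184 - 3*33 = 85
Qs = 14 + 4*33 = 146
Surplus = Qs - Qd = 146 - 85 = 61

61


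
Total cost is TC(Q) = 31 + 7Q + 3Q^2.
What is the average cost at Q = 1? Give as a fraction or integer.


TC(1) = 31 + 7*1 + 3*1^2
TC(1) = 31 + 7 + 3 = 41
AC = TC/Q = 41/1 = 41

41


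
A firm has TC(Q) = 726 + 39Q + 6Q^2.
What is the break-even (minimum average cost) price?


AC(Q) = 726/Q + 39 + 6Q
To minimize: dAC/dQ = -726/Q^2 + 6 = 0
Q^2 = 726/6 = 121
Q* = 11
Min AC = 726/11 + 39 + 6*11
Min AC = 66 + 39 + 66 = 171

171


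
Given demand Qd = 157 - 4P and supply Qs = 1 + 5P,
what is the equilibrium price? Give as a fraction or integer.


At equilibrium, Qd = Qs.
157 - 4P = 1 + 5P
157 - 1 = 4P + 5P
156 = 9P
P* = 156/9 = 52/3

52/3


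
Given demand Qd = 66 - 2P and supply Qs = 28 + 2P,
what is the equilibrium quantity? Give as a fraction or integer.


First find equilibrium price:
66 - 2P = 28 + 2P
P* = 38/4 = 19/2
Then substitute into demand:
Q* = 66 - 2 * 19/2 = 47

47


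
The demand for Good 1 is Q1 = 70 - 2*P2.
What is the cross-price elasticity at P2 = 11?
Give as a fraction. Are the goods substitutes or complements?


dQ1/dP2 = -2
At P2 = 11: Q1 = 70 - 2*11 = 48
Exy = (dQ1/dP2)(P2/Q1) = -2 * 11 / 48 = -11/24
Since Exy < 0, the goods are complements.

-11/24 (complements)


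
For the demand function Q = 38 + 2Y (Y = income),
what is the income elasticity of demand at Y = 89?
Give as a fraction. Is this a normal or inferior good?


dQ/dY = 2
At Y = 89: Q = 38 + 2*89 = 216
Ey = (dQ/dY)(Y/Q) = 2 * 89 / 216 = 89/108
Since Ey > 0, this is a normal good.

89/108 (normal good)


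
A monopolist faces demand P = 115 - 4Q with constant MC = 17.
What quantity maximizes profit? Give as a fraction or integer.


TR = P*Q = (115 - 4Q)Q = 115Q - 4Q^2
MR = dTR/dQ = 115 - 8Q
Set MR = MC:
115 - 8Q = 17
98 = 8Q
Q* = 98/8 = 49/4

49/4


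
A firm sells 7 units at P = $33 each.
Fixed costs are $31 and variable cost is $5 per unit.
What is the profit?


Total Revenue = P * Q = 33 * 7 = $231
Total Cost = FC + VC*Q = 31 + 5*7 = $66
Profit = TR - TC = 231 - 66 = $165

$165


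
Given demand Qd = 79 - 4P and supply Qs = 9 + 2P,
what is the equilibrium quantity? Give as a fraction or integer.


First find equilibrium price:
79 - 4P = 9 + 2P
P* = 70/6 = 35/3
Then substitute into demand:
Q* = 79 - 4 * 35/3 = 97/3

97/3


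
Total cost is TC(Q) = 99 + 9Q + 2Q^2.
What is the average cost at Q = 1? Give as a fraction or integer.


TC(1) = 99 + 9*1 + 2*1^2
TC(1) = 99 + 9 + 2 = 110
AC = TC/Q = 110/1 = 110

110


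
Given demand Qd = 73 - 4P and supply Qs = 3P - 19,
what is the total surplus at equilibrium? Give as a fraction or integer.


Find equilibrium: 73 - 4P = 3P - 19
73 + 19 = 7P
P* = 92/7 = 92/7
Q* = 3*92/7 - 19 = 143/7
Inverse demand: P = 73/4 - Q/4, so P_max = 73/4
Inverse supply: P = 19/3 + Q/3, so P_min = 19/3
CS = (1/2) * 143/7 * (73/4 - 92/7) = 20449/392
PS = (1/2) * 143/7 * (92/7 - 19/3) = 20449/294
TS = CS + PS = 20449/392 + 20449/294 = 20449/168

20449/168


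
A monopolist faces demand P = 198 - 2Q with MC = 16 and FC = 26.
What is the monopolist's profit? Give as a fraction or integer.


MR = MC: 198 - 4Q = 16
Q* = 91/2
P* = 198 - 2*91/2 = 107
Profit = (P* - MC)*Q* - FC
= (107 - 16)*91/2 - 26
= 91*91/2 - 26
= 8281/2 - 26 = 8229/2

8229/2


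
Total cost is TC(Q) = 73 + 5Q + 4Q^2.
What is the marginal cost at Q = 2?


MC = dTC/dQ = 5 + 2*4*Q
At Q = 2:
MC = 5 + 8*2
MC = 5 + 16 = 21

21


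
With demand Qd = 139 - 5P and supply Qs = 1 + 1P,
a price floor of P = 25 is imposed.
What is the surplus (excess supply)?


At P = 25:
Qd = 139 - 5*25 = 14
Qs = 1 + 1*25 = 26
Surplus = Qs - Qd = 26 - 14 = 12

12


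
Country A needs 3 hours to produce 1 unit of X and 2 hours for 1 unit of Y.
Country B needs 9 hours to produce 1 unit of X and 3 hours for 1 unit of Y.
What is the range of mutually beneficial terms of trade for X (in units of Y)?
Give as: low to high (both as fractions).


Opportunity cost of X for Country A = hours_X / hours_Y = 3/2 = 3/2 units of Y
Opportunity cost of X for Country B = hours_X / hours_Y = 9/3 = 3 units of Y
Terms of trade must be between the two opportunity costs.
Range: 3/2 to 3

3/2 to 3


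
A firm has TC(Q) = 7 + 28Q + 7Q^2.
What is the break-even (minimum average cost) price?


AC(Q) = 7/Q + 28 + 7Q
To minimize: dAC/dQ = -7/Q^2 + 7 = 0
Q^2 = 7/7 = 1
Q* = 1
Min AC = 7/1 + 28 + 7*1
Min AC = 7 + 28 + 7 = 42

42


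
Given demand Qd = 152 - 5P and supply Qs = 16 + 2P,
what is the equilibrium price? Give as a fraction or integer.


At equilibrium, Qd = Qs.
152 - 5P = 16 + 2P
152 - 16 = 5P + 2P
136 = 7P
P* = 136/7 = 136/7

136/7


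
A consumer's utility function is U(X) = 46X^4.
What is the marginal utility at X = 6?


MU = dU/dX = 46*4*X^(4-1)
MU = 184*X^3
At X = 6:
MU = 184 * 6^3
MU = 184 * 216 = 39744

39744


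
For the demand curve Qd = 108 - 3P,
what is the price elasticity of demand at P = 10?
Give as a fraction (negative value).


dQ/dP = -3
At P = 10: Q = 108 - 3*10 = 78
E = (dQ/dP)(P/Q) = (-3)(10/78) = -5/13

-5/13


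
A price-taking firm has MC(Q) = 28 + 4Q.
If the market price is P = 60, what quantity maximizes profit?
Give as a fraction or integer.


In perfect competition, profit is maximized where P = MC.
60 = 28 + 4Q
32 = 4Q
Q* = 32/4 = 8

8


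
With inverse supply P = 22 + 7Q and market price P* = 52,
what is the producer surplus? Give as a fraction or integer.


Minimum supply price (at Q=0): P_min = 22
Quantity supplied at P* = 52:
Q* = (52 - 22)/7 = 30/7
PS = (1/2) * Q* * (P* - P_min)
PS = (1/2) * 30/7 * (52 - 22)
PS = (1/2) * 30/7 * 30 = 450/7

450/7


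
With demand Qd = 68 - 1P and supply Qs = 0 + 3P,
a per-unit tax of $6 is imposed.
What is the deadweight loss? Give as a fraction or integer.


Pre-tax equilibrium quantity: Q* = 51
Post-tax equilibrium quantity: Q_tax = 93/2
Reduction in quantity: Q* - Q_tax = 9/2
DWL = (1/2) * tax * (Q* - Q_tax)
DWL = (1/2) * 6 * 9/2 = 27/2

27/2


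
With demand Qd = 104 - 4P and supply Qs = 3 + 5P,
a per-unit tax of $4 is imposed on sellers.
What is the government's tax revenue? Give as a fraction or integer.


With tax on sellers, new supply: Qs' = 3 + 5(P - 4)
= 5P - 17
New equilibrium quantity:
Q_new = 452/9
Tax revenue = tax * Q_new = 4 * 452/9 = 1808/9

1808/9


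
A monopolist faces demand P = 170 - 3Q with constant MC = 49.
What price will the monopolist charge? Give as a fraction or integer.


MR = 170 - 6Q
Set MR = MC: 170 - 6Q = 49
Q* = 121/6
Substitute into demand:
P* = 170 - 3*121/6 = 219/2

219/2


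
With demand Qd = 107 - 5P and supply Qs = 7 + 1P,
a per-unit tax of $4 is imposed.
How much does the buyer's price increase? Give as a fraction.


With a per-unit tax, the buyer's price increase depends on relative slopes.
Supply slope: d = 1, Demand slope: b = 5
Buyer's price increase = d * tax / (b + d)
= 1 * 4 / (5 + 1)
= 4 / 6 = 2/3

2/3


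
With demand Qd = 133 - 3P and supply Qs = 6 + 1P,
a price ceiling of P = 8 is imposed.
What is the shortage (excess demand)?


At P = 8:
Qd = 133 - 3*8 = 109
Qs = 6 + 1*8 = 14
Shortage = Qd - Qs = 109 - 14 = 95

95


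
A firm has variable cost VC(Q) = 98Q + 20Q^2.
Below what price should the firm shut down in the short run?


AVC(Q) = VC(Q)/Q = 98 + 20Q
AVC is increasing in Q, so minimum AVC is at Q -> 0+.
Min AVC = 98
The firm should shut down if P < 98.

98


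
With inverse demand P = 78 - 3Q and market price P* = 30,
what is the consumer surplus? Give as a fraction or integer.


Maximum willingness to pay (at Q=0): P_max = 78
Quantity demanded at P* = 30:
Q* = (78 - 30)/3 = 16
CS = (1/2) * Q* * (P_max - P*)
CS = (1/2) * 16 * (78 - 30)
CS = (1/2) * 16 * 48 = 384

384


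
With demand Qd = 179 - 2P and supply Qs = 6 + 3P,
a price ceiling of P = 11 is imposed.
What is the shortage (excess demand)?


At P = 11:
Qd = 179 - 2*11 = 157
Qs = 6 + 3*11 = 39
Shortage = Qd - Qs = 157 - 39 = 118

118


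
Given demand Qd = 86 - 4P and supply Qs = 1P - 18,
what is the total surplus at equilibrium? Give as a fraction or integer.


Find equilibrium: 86 - 4P = 1P - 18
86 + 18 = 5P
P* = 104/5 = 104/5
Q* = 1*104/5 - 18 = 14/5
Inverse demand: P = 43/2 - Q/4, so P_max = 43/2
Inverse supply: P = 18 + Q/1, so P_min = 18
CS = (1/2) * 14/5 * (43/2 - 104/5) = 49/50
PS = (1/2) * 14/5 * (104/5 - 18) = 98/25
TS = CS + PS = 49/50 + 98/25 = 49/10

49/10


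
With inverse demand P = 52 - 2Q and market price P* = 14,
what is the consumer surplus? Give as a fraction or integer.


Maximum willingness to pay (at Q=0): P_max = 52
Quantity demanded at P* = 14:
Q* = (52 - 14)/2 = 19
CS = (1/2) * Q* * (P_max - P*)
CS = (1/2) * 19 * (52 - 14)
CS = (1/2) * 19 * 38 = 361

361


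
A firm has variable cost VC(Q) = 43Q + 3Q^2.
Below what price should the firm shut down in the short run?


AVC(Q) = VC(Q)/Q = 43 + 3Q
AVC is increasing in Q, so minimum AVC is at Q -> 0+.
Min AVC = 43
The firm should shut down if P < 43.

43


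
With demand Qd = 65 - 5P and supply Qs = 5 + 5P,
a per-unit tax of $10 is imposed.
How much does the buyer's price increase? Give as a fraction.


With a per-unit tax, the buyer's price increase depends on relative slopes.
Supply slope: d = 5, Demand slope: b = 5
Buyer's price increase = d * tax / (b + d)
= 5 * 10 / (5 + 5)
= 50 / 10 = 5

5


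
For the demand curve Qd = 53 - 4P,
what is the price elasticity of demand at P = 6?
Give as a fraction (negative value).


dQ/dP = -4
At P = 6: Q = 53 - 4*6 = 29
E = (dQ/dP)(P/Q) = (-4)(6/29) = -24/29

-24/29


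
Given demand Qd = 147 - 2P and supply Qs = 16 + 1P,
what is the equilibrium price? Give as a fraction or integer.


At equilibrium, Qd = Qs.
147 - 2P = 16 + 1P
147 - 16 = 2P + 1P
131 = 3P
P* = 131/3 = 131/3

131/3


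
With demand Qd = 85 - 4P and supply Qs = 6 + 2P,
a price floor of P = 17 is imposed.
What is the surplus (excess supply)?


At P = 17:
Qd = 85 - 4*17 = 17
Qs = 6 + 2*17 = 40
Surplus = Qs - Qd = 40 - 17 = 23

23


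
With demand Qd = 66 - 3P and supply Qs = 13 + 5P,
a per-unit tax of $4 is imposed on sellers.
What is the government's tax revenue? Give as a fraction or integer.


With tax on sellers, new supply: Qs' = 13 + 5(P - 4)
= 5P - 7
New equilibrium quantity:
Q_new = 309/8
Tax revenue = tax * Q_new = 4 * 309/8 = 309/2

309/2


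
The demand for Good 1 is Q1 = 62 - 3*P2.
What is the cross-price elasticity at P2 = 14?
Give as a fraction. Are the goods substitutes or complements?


dQ1/dP2 = -3
At P2 = 14: Q1 = 62 - 3*14 = 20
Exy = (dQ1/dP2)(P2/Q1) = -3 * 14 / 20 = -21/10
Since Exy < 0, the goods are complements.

-21/10 (complements)


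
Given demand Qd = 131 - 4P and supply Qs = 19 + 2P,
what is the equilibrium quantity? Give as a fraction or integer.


First find equilibrium price:
131 - 4P = 19 + 2P
P* = 112/6 = 56/3
Then substitute into demand:
Q* = 131 - 4 * 56/3 = 169/3

169/3


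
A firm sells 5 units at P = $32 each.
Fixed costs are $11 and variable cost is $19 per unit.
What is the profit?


Total Revenue = P * Q = 32 * 5 = $160
Total Cost = FC + VC*Q = 11 + 19*5 = $106
Profit = TR - TC = 160 - 106 = $54

$54


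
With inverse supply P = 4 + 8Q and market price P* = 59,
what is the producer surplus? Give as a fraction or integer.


Minimum supply price (at Q=0): P_min = 4
Quantity supplied at P* = 59:
Q* = (59 - 4)/8 = 55/8
PS = (1/2) * Q* * (P* - P_min)
PS = (1/2) * 55/8 * (59 - 4)
PS = (1/2) * 55/8 * 55 = 3025/16

3025/16


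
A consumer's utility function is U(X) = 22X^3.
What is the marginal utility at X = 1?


MU = dU/dX = 22*3*X^(3-1)
MU = 66*X^2
At X = 1:
MU = 66 * 1^2
MU = 66 * 1 = 66

66


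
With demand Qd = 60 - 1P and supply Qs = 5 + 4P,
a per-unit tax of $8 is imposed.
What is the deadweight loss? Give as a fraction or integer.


Pre-tax equilibrium quantity: Q* = 49
Post-tax equilibrium quantity: Q_tax = 213/5
Reduction in quantity: Q* - Q_tax = 32/5
DWL = (1/2) * tax * (Q* - Q_tax)
DWL = (1/2) * 8 * 32/5 = 128/5

128/5


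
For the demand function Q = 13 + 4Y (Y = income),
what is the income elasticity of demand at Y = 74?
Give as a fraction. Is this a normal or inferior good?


dQ/dY = 4
At Y = 74: Q = 13 + 4*74 = 309
Ey = (dQ/dY)(Y/Q) = 4 * 74 / 309 = 296/309
Since Ey > 0, this is a normal good.

296/309 (normal good)


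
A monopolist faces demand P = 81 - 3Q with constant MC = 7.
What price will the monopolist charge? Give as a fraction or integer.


MR = 81 - 6Q
Set MR = MC: 81 - 6Q = 7
Q* = 37/3
Substitute into demand:
P* = 81 - 3*37/3 = 44

44


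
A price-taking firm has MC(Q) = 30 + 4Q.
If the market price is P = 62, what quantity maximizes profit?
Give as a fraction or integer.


In perfect competition, profit is maximized where P = MC.
62 = 30 + 4Q
32 = 4Q
Q* = 32/4 = 8

8


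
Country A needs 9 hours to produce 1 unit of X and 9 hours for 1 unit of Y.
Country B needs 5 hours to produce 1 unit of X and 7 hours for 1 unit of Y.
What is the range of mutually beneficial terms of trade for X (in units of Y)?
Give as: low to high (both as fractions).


Opportunity cost of X for Country A = hours_X / hours_Y = 9/9 = 1 units of Y
Opportunity cost of X for Country B = hours_X / hours_Y = 5/7 = 5/7 units of Y
Terms of trade must be between the two opportunity costs.
Range: 5/7 to 1

5/7 to 1


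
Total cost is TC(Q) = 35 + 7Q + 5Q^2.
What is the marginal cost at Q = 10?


MC = dTC/dQ = 7 + 2*5*Q
At Q = 10:
MC = 7 + 10*10
MC = 7 + 100 = 107

107


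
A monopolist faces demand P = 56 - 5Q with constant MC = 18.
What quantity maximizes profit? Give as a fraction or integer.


TR = P*Q = (56 - 5Q)Q = 56Q - 5Q^2
MR = dTR/dQ = 56 - 10Q
Set MR = MC:
56 - 10Q = 18
38 = 10Q
Q* = 38/10 = 19/5

19/5


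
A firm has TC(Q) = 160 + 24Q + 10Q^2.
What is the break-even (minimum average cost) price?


AC(Q) = 160/Q + 24 + 10Q
To minimize: dAC/dQ = -160/Q^2 + 10 = 0
Q^2 = 160/10 = 16
Q* = 4
Min AC = 160/4 + 24 + 10*4
Min AC = 40 + 24 + 40 = 104

104


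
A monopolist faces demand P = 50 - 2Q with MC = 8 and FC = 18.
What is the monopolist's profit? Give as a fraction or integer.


MR = MC: 50 - 4Q = 8
Q* = 21/2
P* = 50 - 2*21/2 = 29
Profit = (P* - MC)*Q* - FC
= (29 - 8)*21/2 - 18
= 21*21/2 - 18
= 441/2 - 18 = 405/2

405/2


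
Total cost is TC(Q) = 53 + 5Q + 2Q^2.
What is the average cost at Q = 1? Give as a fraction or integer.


TC(1) = 53 + 5*1 + 2*1^2
TC(1) = 53 + 5 + 2 = 60
AC = TC/Q = 60/1 = 60

60
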